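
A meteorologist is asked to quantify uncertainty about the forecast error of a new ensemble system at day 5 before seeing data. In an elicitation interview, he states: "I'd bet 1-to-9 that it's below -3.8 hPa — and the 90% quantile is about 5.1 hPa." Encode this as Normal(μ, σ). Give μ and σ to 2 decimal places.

For Normal(μ,σ), the p-quantile is μ + z_p·σ. Here z_{0.1} = -1.282, z_{0.9} = 1.282.
So -3.8 = μ − 1.282σ and 5.1 = μ + 1.282σ.
Subtracting: σ = (5.1 − -3.8)/(1.282 − (-1.282)) = 3.47.
Then μ = -3.8 − (-1.282)·3.47 = 0.65.

μ = 0.65, σ = 3.47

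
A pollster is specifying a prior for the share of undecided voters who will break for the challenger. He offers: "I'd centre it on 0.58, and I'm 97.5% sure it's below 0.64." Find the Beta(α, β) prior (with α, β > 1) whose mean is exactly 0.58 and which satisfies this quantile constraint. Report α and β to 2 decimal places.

With mean 0.58 fixed, write α = 0.58s, β = 0.42s where s = α+β.
Need P(θ < 0.64) = 0.975 under Beta(0.58s, 0.42s). Normal approximation: (q−m)/√(m(1−m)/s) ≈ z_{0.975} = 1.96, so s ≈ 0.58·0.42·(1.96)²/(0.64−0.58)² = 259.9.
At s = 259.9: P(θ<0.64) ≈ 0.976. Adjusting to match 0.975 gives s ≈ 253.39.
So α = 0.58·253.39 ≈ 146.96, β = 0.42·253.39 ≈ 106.42.

α ≈ 146.96, β ≈ 106.42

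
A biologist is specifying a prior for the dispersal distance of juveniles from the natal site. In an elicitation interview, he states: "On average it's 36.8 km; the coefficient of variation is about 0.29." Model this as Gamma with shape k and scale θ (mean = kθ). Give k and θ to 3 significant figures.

For Gamma(k, scale θ): mean = kθ, variance = kθ², so CV = 1/√k.
CV = 0.29, hence k = 1/CV² = 11.9.
Then θ = mean/k = 36.8/11.9 = 3.09.

k ≈ 11.9, θ ≈ 3.09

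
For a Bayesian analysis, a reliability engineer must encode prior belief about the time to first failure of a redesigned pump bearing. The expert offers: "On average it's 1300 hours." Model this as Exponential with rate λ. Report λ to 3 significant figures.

λ ≈ 0.000769

Exponential mean = 1/λ, so λ = 1/1300.0 = 0.000769.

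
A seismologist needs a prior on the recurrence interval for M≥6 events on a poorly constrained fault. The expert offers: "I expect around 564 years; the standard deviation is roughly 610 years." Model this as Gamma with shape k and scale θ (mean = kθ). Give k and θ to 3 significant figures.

k ≈ 0.855, θ ≈ 660

For Gamma(k, scale θ): mean = kθ, variance = kθ², so CV = 1/√k.
CV = SD/mean = 610/564 = 1.082, hence k = 1/CV² = 0.855.
Then θ = mean/k = 564/0.855 = 660.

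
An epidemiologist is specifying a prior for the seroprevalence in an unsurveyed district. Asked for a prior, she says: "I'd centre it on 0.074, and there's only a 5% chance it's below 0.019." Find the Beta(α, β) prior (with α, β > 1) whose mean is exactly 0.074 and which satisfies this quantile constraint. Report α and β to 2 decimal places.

α ≈ 2.68, β ≈ 33.60

With mean 0.074 fixed, write α = 0.074s, β = 0.926s where s = α+β.
Need P(θ < 0.019) = 0.05 under Beta(0.074s, 0.926s). Normal approximation: (q−m)/√(m(1−m)/s) ≈ z_{0.05} = -1.64, so s ≈ 0.074·0.926·(-1.64)²/(0.019−0.074)² = 61.3.
At s = 61.3: P(θ<0.019) ≈ 0.012. Adjusting to match 0.05 gives s ≈ 36.28.
So α = 0.074·36.28 ≈ 2.68, β = 0.926·36.28 ≈ 33.60.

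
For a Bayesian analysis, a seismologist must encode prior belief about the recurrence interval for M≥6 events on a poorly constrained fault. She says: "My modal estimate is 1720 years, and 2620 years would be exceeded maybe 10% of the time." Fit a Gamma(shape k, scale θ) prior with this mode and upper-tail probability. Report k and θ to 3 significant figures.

Gamma(k,θ) with k>1 has mode (k−1)θ, so θ = 1720/(k−1).
Need P(X < 2620) = 0.9 with θ tied to k this way. Start at k = 2, θ = 1720: P(X<2620) ≈ 0.450.
Too low — raise k to concentrate. Iterating converges to k ≈ 11.5.
Then θ = 1720/(11.5−1) ≈ 163.

k ≈ 11.5, θ ≈ 163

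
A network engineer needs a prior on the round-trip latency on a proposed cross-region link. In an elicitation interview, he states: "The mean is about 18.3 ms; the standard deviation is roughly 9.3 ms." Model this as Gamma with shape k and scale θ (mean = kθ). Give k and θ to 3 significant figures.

For Gamma(k, scale θ): mean = kθ, variance = kθ², so CV = 1/√k.
CV = SD/mean = 9.3/18.3 = 0.5082, hence k = 1/CV² = 3.87.
Then θ = mean/k = 18.3/3.87 = 4.73.

k ≈ 3.87, θ ≈ 4.73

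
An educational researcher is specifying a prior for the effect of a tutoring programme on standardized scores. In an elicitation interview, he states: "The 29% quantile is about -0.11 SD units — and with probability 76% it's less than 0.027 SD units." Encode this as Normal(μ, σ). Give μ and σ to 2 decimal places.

For Normal(μ,σ), the p-quantile is μ + z_p·σ. Here z_{0.29} = -0.5534, z_{0.76} = 0.7063.
So -0.11 = μ − 0.5534σ and 0.027 = μ + 0.7063σ.
Subtracting: σ = (0.027 − -0.11)/(0.7063 − (-0.5534)) = 0.11.
Then μ = -0.11 − (-0.5534)·0.11 = -0.05.

μ = -0.05, σ = 0.11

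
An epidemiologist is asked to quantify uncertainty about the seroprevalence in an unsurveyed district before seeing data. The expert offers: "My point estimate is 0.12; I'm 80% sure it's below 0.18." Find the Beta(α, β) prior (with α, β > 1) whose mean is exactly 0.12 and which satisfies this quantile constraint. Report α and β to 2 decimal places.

α ≈ 1.95, β ≈ 14.27

With mean 0.12 fixed, write α = 0.12s, β = 0.88s where s = α+β.
Need P(θ < 0.18) = 0.8 under Beta(0.12s, 0.88s). Normal approximation: (q−m)/√(m(1−m)/s) ≈ z_{0.8} = 0.842, so s ≈ 0.12·0.88·(0.842)²/(0.18−0.12)² = 20.8.
At s = 20.8: P(θ<0.18) ≈ 0.818. Adjusting to match 0.8 gives s ≈ 16.22.
So α = 0.12·16.22 ≈ 1.95, β = 0.88·16.22 ≈ 14.27.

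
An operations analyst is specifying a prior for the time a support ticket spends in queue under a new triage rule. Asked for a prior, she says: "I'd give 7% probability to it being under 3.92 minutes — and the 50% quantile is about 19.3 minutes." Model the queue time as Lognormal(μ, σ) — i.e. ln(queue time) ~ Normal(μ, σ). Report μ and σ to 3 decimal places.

μ ≈ 2.960, σ ≈ 1.080

If T ~ Lognormal(μ,σ) then ln T ~ Normal(μ,σ), so the p-quantile of ln T is μ + z_p·σ.
ln(3.92) = 1.366 and ln(19.3) = 2.96; z_{0.07} = -1.476, z_{0.5} = 0.
σ = (2.96 − 1.366)/(0 − (-1.476)) = 1.080.
μ = 1.366 − (-1.476)·1.080 = 2.960.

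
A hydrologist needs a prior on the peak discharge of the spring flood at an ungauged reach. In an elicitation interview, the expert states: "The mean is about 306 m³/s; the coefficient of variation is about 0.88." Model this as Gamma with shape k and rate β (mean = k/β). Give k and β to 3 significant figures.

k ≈ 1.29, β ≈ 0.00422

For Gamma(k, rate β): mean = k/β, variance = k/β², so CV = 1/√k.
CV = 0.88, hence k = 1/CV² = 1.29.
Then β = k/mean = 1.29/306 = 0.00422.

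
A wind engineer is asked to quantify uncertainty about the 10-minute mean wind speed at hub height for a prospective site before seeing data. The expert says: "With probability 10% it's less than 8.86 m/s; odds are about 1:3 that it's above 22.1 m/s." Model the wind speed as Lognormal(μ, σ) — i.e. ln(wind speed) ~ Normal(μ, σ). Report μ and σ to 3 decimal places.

μ ≈ 2.780, σ ≈ 0.467

If T ~ Lognormal(μ,σ) then ln T ~ Normal(μ,σ), so the p-quantile of ln T is μ + z_p·σ.
ln(8.86) = 2.182 and ln(22.1) = 3.096; z_{0.1} = -1.282, z_{0.75} = 0.6745.
σ = (3.096 − 2.182)/(0.6745 − (-1.282)) = 0.467.
μ = 2.182 − (-1.282)·0.467 = 2.780.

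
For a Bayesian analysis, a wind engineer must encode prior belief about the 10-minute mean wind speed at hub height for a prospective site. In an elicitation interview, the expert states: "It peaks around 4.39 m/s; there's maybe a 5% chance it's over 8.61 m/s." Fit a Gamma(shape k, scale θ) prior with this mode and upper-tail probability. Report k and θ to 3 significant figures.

k ≈ 7.12, θ ≈ 0.718

Gamma(k,θ) with k>1 has mode (k−1)θ, so θ = 4.39/(k−1).
Need P(X < 8.61) = 0.95 with θ tied to k this way. Start at k = 2, θ = 4.39: P(X<8.61) ≈ 0.583.
Too low — raise k to concentrate. Iterating converges to k ≈ 7.12.
Then θ = 4.39/(7.12−1) ≈ 0.718.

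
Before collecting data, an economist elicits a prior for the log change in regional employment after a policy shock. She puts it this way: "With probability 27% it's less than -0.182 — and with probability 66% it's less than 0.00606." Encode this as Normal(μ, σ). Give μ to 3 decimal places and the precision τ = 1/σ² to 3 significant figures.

μ = -0.070, τ = 29.7

The p-quantile of Normal(μ,σ) is μ + z_p·σ, with z_{0.27} = -0.6128 and z_{0.66} = 0.4125.
Eliminate σ: μ = (z₂·x₁ − z₁·x₂)/(z₂ − z₁) = (0.4125·-0.182 − (-0.6128)·0.00606)/1.025 = -0.070.
Then σ = (x₂ − x₁)/(z₂ − z₁) = (0.00606 − -0.182)/1.025 = 0.183.
Precision τ = 1/σ² = 1/0.1834² = 29.7.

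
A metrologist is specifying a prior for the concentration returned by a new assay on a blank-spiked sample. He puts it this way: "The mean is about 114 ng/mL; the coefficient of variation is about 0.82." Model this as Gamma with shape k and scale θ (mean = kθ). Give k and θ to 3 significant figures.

k ≈ 1.49, θ ≈ 76.7

For Gamma(k, scale θ): mean = kθ, variance = kθ², so CV = 1/√k.
CV = 0.82, hence k = 1/CV² = 1.49.
Then θ = mean/k = 114/1.49 = 76.7.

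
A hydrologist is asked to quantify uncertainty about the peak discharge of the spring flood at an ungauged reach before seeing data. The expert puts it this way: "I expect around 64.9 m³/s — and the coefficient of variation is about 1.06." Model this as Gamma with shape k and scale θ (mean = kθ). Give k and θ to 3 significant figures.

For Gamma(k, scale θ): mean = kθ, variance = kθ², so CV = 1/√k.
CV = 1.06, hence k = 1/CV² = 0.89.
Then θ = mean/k = 64.9/0.89 = 72.9.

k ≈ 0.89, θ ≈ 72.9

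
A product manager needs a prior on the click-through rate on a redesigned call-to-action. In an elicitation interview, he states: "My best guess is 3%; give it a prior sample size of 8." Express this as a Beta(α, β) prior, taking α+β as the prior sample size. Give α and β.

α = 0.24, β = 7.76

Under the effective-sample-size interpretation, Beta(α, β) has prior mean α/(α+β) and prior sample size α+β.
So α+β = 8 and α/(α+β) = 0.03, giving α = 0.03·8 = 0.24 and β = 8 − 0.24 = 7.76.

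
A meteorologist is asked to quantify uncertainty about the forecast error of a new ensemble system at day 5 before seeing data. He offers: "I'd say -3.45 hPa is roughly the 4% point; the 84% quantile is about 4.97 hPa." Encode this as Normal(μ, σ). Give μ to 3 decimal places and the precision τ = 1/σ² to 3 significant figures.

μ = 1.920, τ = 0.106

The p-quantile of Normal(μ,σ) is μ + z_p·σ, with z_{0.04} = -1.751 and z_{0.84} = 0.9945.
Eliminate σ: μ = (z₂·x₁ − z₁·x₂)/(z₂ − z₁) = (0.9945·-3.45 − (-1.751)·4.97)/2.745 = 1.920.
Then σ = (x₂ − x₁)/(z₂ − z₁) = (4.97 − -3.45)/2.745 = 3.067.
Precision τ = 1/σ² = 1/3.067² = 0.106.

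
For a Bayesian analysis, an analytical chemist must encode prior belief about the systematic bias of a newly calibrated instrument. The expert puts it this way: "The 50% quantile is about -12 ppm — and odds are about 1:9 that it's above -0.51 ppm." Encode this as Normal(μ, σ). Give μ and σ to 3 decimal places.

μ = -12.000, σ = 8.966

The p-quantile of Normal(μ,σ) is μ + z_p·σ, with z_{0.5} = 0 and z_{0.9} = 1.282.
Eliminate σ: μ = (z₂·x₁ − z₁·x₂)/(z₂ − z₁) = (1.282·-12 − (0)·-0.51)/1.282 = -12.000.
Then σ = (x₂ − x₁)/(z₂ − z₁) = (-0.51 − -12)/1.282 = 8.966.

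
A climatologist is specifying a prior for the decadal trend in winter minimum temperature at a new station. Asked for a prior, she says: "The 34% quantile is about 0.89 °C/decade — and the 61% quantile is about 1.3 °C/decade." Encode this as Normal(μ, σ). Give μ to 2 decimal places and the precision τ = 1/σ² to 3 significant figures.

For Normal(μ,σ), the p-quantile is μ + z_p·σ. Here z_{0.34} = -0.4125, z_{0.61} = 0.2793.
So 0.89 = μ − 0.4125σ and 1.3 = μ + 0.2793σ.
Subtracting: σ = (1.3 − 0.89)/(0.2793 − (-0.4125)) = 0.59.
Then μ = 0.89 − (-0.4125)·0.59 = 1.13.
Precision τ = 1/σ² = 1/0.5927² = 2.85.

μ = 1.13, τ = 2.85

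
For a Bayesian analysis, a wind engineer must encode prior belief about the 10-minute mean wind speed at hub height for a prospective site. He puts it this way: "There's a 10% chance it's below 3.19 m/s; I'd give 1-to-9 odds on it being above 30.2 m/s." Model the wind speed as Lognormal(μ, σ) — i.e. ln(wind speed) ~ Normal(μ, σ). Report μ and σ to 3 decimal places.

If T ~ Lognormal(μ,σ) then ln T ~ Normal(μ,σ), so the p-quantile of ln T is μ + z_p·σ.
ln(3.19) = 1.16 and ln(30.2) = 3.408; z_{0.1} = -1.282, z_{0.9} = 1.282.
σ = (3.408 − 1.16)/(1.282 − (-1.282)) = 0.877.
μ = 1.16 − (-1.282)·0.877 = 2.284.

μ ≈ 2.284, σ ≈ 0.877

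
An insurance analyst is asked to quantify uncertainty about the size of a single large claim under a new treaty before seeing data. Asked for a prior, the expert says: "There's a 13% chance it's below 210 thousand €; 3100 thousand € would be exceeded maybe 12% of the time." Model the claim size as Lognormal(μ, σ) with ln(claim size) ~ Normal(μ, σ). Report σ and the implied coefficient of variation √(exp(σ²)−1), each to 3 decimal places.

σ ≈ 1.170, CV ≈ 1.711

If T ~ Lognormal(μ,σ) then ln T ~ Normal(μ,σ), so the p-quantile of ln T is μ + z_p·σ.
ln(210) = 5.347 and ln(3100) = 8.039; z_{0.13} = -1.126, z_{0.88} = 1.175.
σ = (8.039 − 5.347)/(1.175 − (-1.126)) = 1.170.
μ = 5.347 − (-1.126)·1.170 = 6.665.
CV = √(exp(σ²)−1) = √(exp(1.3683)−1) = 1.711.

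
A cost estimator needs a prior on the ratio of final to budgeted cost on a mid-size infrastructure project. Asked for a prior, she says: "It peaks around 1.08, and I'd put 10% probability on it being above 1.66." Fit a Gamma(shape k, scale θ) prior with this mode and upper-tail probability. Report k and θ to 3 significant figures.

k ≈ 11.1, θ ≈ 0.107

Gamma(k,θ) with k>1 has mode (k−1)θ, so θ = 1.08/(k−1).
Need P(X < 1.66) = 0.9 with θ tied to k this way. Start at k = 2, θ = 1.08: P(X<1.66) ≈ 0.454.
Too low — raise k to concentrate. Iterating converges to k ≈ 11.1.
Then θ = 1.08/(11.1−1) ≈ 0.107.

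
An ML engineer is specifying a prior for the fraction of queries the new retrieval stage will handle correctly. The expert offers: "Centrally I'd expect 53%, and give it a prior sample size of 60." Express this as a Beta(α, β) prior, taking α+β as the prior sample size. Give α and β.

Under the effective-sample-size interpretation, Beta(α, β) has prior mean α/(α+β) and prior sample size α+β.
So α+β = 60 and α/(α+β) = 0.53, giving α = 0.53·60 = 31.8 and β = 60 − 31.8 = 28.2.

α = 31.8, β = 28.2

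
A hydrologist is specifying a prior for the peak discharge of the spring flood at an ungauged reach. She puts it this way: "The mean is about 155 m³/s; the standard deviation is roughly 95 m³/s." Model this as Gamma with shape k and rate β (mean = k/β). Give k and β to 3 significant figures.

k ≈ 2.66, β ≈ 0.0172

For Gamma(k, rate β): mean = k/β, variance = k/β², so CV = 1/√k.
CV = SD/mean = 95/155 = 0.6129, hence k = 1/CV² = 2.66.
Then β = k/mean = 2.66/155 = 0.0172.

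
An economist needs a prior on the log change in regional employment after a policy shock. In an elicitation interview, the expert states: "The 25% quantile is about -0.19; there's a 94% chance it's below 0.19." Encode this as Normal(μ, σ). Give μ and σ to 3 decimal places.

μ = -0.075, σ = 0.170

The p-quantile of Normal(μ,σ) is μ + z_p·σ, with z_{0.25} = -0.6745 and z_{0.94} = 1.555.
Eliminate σ: μ = (z₂·x₁ − z₁·x₂)/(z₂ − z₁) = (1.555·-0.19 − (-0.6745)·0.19)/2.229 = -0.075.
Then σ = (x₂ − x₁)/(z₂ − z₁) = (0.19 − -0.19)/2.229 = 0.170.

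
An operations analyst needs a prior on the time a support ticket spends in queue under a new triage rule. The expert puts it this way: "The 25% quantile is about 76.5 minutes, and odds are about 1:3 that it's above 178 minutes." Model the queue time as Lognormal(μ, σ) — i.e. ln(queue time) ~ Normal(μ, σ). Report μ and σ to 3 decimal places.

If T ~ Lognormal(μ,σ) then ln T ~ Normal(μ,σ), so the p-quantile of ln T is μ + z_p·σ.
ln(76.5) = 4.337 and ln(178) = 5.182; z_{0.25} = -0.6745, z_{0.75} = 0.6745.
σ = (5.182 − 4.337)/(0.6745 − (-0.6745)) = 0.626.
μ = 4.337 − (-0.6745)·0.626 = 4.760.

μ ≈ 4.760, σ ≈ 0.626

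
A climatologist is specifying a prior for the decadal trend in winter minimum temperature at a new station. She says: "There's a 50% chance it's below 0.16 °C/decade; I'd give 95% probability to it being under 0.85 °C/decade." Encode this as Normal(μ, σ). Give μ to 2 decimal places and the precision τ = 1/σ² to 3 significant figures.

μ = 0.16, τ = 5.68

The p-quantile of Normal(μ,σ) is μ + z_p·σ, with z_{0.5} = 0 and z_{0.95} = 1.645.
Eliminate σ: μ = (z₂·x₁ − z₁·x₂)/(z₂ − z₁) = (1.645·0.16 − (0)·0.85)/1.645 = 0.16.
Then σ = (x₂ − x₁)/(z₂ − z₁) = (0.85 − 0.16)/1.645 = 0.42.
Precision τ = 1/σ² = 1/0.4195² = 5.68.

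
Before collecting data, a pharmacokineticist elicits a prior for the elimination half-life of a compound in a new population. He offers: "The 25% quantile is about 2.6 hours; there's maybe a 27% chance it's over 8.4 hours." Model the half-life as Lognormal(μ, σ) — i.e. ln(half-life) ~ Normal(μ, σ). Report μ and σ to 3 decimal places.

μ ≈ 1.570, σ ≈ 0.911

If T ~ Lognormal(μ,σ) then ln T ~ Normal(μ,σ), so the p-quantile of ln T is μ + z_p·σ.
ln(2.6) = 0.9555 and ln(8.4) = 2.128; z_{0.25} = -0.6745, z_{0.73} = 0.6128.
σ = (2.128 − 0.9555)/(0.6128 − (-0.6745)) = 0.911.
μ = 0.9555 − (-0.6745)·0.911 = 1.570.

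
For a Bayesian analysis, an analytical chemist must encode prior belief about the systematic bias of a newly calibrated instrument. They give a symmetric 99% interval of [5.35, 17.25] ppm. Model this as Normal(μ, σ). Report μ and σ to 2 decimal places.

A symmetric 99% interval runs μ ± z·σ with z = 2.576.
Half-width = 5.95, so σ = 5.95/2.576 = 2.31.
μ is the interval midpoint, 11.30.

μ = 11.30, σ = 2.31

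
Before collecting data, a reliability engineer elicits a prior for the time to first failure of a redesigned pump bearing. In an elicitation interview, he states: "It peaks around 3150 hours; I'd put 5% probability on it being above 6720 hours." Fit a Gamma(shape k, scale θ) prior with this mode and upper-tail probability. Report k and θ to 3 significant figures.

k ≈ 5.8, θ ≈ 656

Gamma(k,θ) with k>1 has mode (k−1)θ, so θ = 3150/(k−1).
Need P(X < 6720) = 0.95 with θ tied to k this way. Start at k = 2, θ = 3150: P(X<6720) ≈ 0.629.
Too low — raise k to concentrate. Iterating converges to k ≈ 5.8.
Then θ = 3150/(5.8−1) ≈ 656.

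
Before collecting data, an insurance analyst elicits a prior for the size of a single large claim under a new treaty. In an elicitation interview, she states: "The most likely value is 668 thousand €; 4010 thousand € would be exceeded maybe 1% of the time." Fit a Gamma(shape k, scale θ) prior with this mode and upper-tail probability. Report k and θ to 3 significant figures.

k ≈ 2.15, θ ≈ 579

Gamma(k,θ) with k>1 has mode (k−1)θ, so θ = 668/(k−1).
Need P(X < 4010) = 0.99 with θ tied to k this way. Start at k = 2, θ = 668: P(X<4010) ≈ 0.983.
Too low — raise k to concentrate. Iterating converges to k ≈ 2.15.
Then θ = 668/(2.15−1) ≈ 579.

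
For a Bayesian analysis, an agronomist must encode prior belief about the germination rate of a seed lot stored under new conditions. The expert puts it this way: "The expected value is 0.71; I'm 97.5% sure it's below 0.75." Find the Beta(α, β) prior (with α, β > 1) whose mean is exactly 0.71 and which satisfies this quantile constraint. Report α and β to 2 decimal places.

α ≈ 335.55, β ≈ 137.06

With mean 0.71 fixed, write α = 0.71s, β = 0.29s where s = α+β.
Need P(θ < 0.75) = 0.975 under Beta(0.71s, 0.29s). Normal approximation: (q−m)/√(m(1−m)/s) ≈ z_{0.975} = 1.96, so s ≈ 0.71·0.29·(1.96)²/(0.75−0.71)² = 494.3.
At s = 494.3: P(θ<0.75) ≈ 0.978. Adjusting to match 0.975 gives s ≈ 472.61.
So α = 0.71·472.61 ≈ 335.55, β = 0.29·472.61 ≈ 137.06.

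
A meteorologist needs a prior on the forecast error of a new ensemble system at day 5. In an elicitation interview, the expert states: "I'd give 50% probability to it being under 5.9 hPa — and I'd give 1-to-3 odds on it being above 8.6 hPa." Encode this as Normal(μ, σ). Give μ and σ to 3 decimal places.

μ = 5.900, σ = 4.003

The p-quantile of Normal(μ,σ) is μ + z_p·σ, with z_{0.5} = 0 and z_{0.75} = 0.6745.
Eliminate σ: μ = (z₂·x₁ − z₁·x₂)/(z₂ − z₁) = (0.6745·5.9 − (0)·8.6)/0.6745 = 5.900.
Then σ = (x₂ − x₁)/(z₂ − z₁) = (8.6 − 5.9)/0.6745 = 4.003.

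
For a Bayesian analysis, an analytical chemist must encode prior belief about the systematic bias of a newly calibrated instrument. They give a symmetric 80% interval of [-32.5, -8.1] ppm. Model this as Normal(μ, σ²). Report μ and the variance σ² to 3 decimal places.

A symmetric 80% interval runs μ ± z·σ with z = 1.282.
Half-width = 12.2, so σ = 12.2/1.282 = 9.5197 and σ² = 90.625.
μ is the interval midpoint, -20.300.

μ = -20.300, σ² = 90.625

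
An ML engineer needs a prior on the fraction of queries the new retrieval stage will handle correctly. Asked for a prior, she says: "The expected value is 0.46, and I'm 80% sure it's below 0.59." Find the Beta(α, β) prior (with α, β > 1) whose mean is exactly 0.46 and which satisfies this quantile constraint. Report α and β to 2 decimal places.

With mean 0.46 fixed, write α = 0.46s, β = 0.54s where s = α+β.
Need P(θ < 0.59) = 0.8 under Beta(0.46s, 0.54s). Normal approximation: (q−m)/√(m(1−m)/s) ≈ z_{0.8} = 0.842, so s ≈ 0.46·0.54·(0.842)²/(0.59−0.46)² = 10.4.
At s = 10.4: P(θ<0.59) ≈ 0.800. Adjusting to match 0.8 gives s ≈ 10.43.
So α = 0.46·10.43 ≈ 4.80, β = 0.54·10.43 ≈ 5.63.

α ≈ 4.80, β ≈ 5.63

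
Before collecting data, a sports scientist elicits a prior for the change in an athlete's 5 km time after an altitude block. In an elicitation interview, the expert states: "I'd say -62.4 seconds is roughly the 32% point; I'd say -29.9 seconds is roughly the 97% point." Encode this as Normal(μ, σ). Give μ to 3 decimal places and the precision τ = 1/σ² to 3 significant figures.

μ = -55.928, τ = 0.00522

For Normal(μ,σ), the p-quantile is μ + z_p·σ. Here z_{0.32} = -0.4677, z_{0.97} = 1.881.
So -62.4 = μ − 0.4677σ and -29.9 = μ + 1.881σ.
Subtracting: σ = (-29.9 − -62.4)/(1.881 − (-0.4677)) = 13.839.
Then μ = -62.4 − (-0.4677)·13.839 = -55.928.
Precision τ = 1/σ² = 1/13.84² = 0.00522.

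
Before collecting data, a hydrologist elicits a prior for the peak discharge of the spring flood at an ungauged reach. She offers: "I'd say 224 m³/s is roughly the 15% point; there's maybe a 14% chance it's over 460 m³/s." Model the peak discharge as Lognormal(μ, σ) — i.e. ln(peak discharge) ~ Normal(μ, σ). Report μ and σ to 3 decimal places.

If T ~ Lognormal(μ,σ) then ln T ~ Normal(μ,σ), so the p-quantile of ln T is μ + z_p·σ.
ln(224) = 5.412 and ln(460) = 6.131; z_{0.15} = -1.036, z_{0.86} = 1.08.
σ = (6.131 − 5.412)/(1.08 − (-1.036)) = 0.340.
μ = 5.412 − (-1.036)·0.340 = 5.764.

μ ≈ 5.764, σ ≈ 0.340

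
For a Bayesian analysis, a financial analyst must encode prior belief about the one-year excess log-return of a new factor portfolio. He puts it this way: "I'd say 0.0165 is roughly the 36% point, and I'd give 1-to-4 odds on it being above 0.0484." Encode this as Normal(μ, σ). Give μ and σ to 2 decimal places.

μ = 0.03, σ = 0.03

For Normal(μ,σ), the p-quantile is μ + z_p·σ. Here z_{0.36} = -0.3585, z_{0.8} = 0.8416.
So 0.0165 = μ − 0.3585σ and 0.0484 = μ + 0.8416σ.
Subtracting: σ = (0.0484 − 0.0165)/(0.8416 − (-0.3585)) = 0.03.
Then μ = 0.0165 − (-0.3585)·0.03 = 0.03.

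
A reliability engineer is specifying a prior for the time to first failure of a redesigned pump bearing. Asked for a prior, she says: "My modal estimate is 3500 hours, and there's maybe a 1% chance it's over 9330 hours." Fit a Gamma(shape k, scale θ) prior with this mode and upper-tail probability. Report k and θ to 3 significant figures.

Gamma(k,θ) with k>1 has mode (k−1)θ, so θ = 3500/(k−1).
Need P(X < 9330) = 0.99 with θ tied to k this way. Start at k = 2, θ = 3500: P(X<9330) ≈ 0.745.
Too low — raise k to concentrate. Iterating converges to k ≈ 5.81.
Then θ = 3500/(5.81−1) ≈ 727.

k ≈ 5.81, θ ≈ 727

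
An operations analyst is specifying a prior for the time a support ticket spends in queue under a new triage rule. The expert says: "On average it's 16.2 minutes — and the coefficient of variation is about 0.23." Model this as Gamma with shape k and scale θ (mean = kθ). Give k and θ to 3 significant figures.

k ≈ 18.9, θ ≈ 0.857

For Gamma(k, scale θ): mean = kθ, variance = kθ², so CV = 1/√k.
CV = 0.23, hence k = 1/CV² = 18.9.
Then θ = mean/k = 16.2/18.9 = 0.857.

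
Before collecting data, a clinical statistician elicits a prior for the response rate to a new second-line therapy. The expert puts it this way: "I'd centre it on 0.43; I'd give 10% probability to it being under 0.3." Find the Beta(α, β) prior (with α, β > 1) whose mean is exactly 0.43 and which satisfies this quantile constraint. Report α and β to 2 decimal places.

α ≈ 9.87, β ≈ 13.08

With mean 0.43 fixed, write α = 0.43s, β = 0.57s where s = α+β.
Need P(θ < 0.3) = 0.1 under Beta(0.43s, 0.57s). Normal approximation: (q−m)/√(m(1−m)/s) ≈ z_{0.1} = -1.28, so s ≈ 0.43·0.57·(-1.28)²/(0.3−0.43)² = 23.8.
At s = 23.8: P(θ<0.3) ≈ 0.096. Adjusting to match 0.1 gives s ≈ 22.95.
So α = 0.43·22.95 ≈ 9.87, β = 0.57·22.95 ≈ 13.08.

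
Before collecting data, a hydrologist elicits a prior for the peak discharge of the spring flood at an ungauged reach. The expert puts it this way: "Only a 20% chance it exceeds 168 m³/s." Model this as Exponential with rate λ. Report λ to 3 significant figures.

λ ≈ 0.00958

P(T > 168.0) = e^(−λ·168.0) = 0.2, so λ = −ln(0.2)/168.0 = 0.00958.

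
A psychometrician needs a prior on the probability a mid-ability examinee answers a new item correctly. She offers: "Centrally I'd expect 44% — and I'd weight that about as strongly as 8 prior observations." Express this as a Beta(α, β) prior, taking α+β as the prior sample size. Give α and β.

α = 3.52, β = 4.48

Under the effective-sample-size interpretation, Beta(α, β) has prior mean α/(α+β) and prior sample size α+β.
So α+β = 8 and α/(α+β) = 0.44, giving α = 0.44·8 = 3.52 and β = 8 − 3.52 = 4.48.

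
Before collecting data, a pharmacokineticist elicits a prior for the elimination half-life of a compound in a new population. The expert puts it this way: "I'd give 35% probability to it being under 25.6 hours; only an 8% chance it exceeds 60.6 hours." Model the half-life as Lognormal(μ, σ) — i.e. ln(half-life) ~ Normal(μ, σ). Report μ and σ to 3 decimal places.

If T ~ Lognormal(μ,σ) then ln T ~ Normal(μ,σ), so the p-quantile of ln T is μ + z_p·σ.
ln(25.6) = 3.243 and ln(60.6) = 4.104; z_{0.35} = -0.3853, z_{0.92} = 1.405.
σ = (4.104 − 3.243)/(1.405 − (-0.3853)) = 0.481.
μ = 3.243 − (-0.3853)·0.481 = 3.428.

μ ≈ 3.428, σ ≈ 0.481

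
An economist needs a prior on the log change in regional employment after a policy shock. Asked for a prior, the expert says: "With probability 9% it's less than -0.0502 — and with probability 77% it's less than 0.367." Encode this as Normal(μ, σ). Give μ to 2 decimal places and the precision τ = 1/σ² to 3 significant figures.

For Normal(μ,σ), the p-quantile is μ + z_p·σ. Here z_{0.09} = -1.341, z_{0.77} = 0.7388.
So -0.0502 = μ − 1.341σ and 0.367 = μ + 0.7388σ.
Subtracting: σ = (0.367 − -0.0502)/(0.7388 − (-1.341)) = 0.20.
Then μ = -0.0502 − (-1.341)·0.20 = 0.22.
Precision τ = 1/σ² = 1/0.2006² = 24.8.

μ = 0.22, τ = 24.8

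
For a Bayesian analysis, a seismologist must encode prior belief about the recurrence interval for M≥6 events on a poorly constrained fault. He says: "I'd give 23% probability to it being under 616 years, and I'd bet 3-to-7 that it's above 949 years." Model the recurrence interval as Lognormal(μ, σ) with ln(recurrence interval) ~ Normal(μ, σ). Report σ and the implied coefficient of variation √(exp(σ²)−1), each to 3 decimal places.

If T ~ Lognormal(μ,σ) then ln T ~ Normal(μ,σ), so the p-quantile of ln T is μ + z_p·σ.
ln(616) = 6.423 and ln(949) = 6.855; z_{0.23} = -0.7388, z_{0.7} = 0.5244.
σ = (6.855 − 6.423)/(0.5244 − (-0.7388)) = 0.342.
μ = 6.423 − (-0.7388)·0.342 = 6.676.
CV = √(exp(σ²)−1) = √(exp(0.1170)−1) = 0.352.

σ ≈ 0.342, CV ≈ 0.352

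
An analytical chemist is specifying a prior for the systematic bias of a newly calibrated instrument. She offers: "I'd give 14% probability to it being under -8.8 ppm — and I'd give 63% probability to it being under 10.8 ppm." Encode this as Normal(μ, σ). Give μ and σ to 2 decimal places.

μ = 6.19, σ = 13.88

For Normal(μ,σ), the p-quantile is μ + z_p·σ. Here z_{0.14} = -1.08, z_{0.63} = 0.3319.
So -8.8 = μ − 1.08σ and 10.8 = μ + 0.3319σ.
Subtracting: σ = (10.8 − -8.8)/(0.3319 − (-1.08)) = 13.88.
Then μ = -8.8 − (-1.08)·13.88 = 6.19.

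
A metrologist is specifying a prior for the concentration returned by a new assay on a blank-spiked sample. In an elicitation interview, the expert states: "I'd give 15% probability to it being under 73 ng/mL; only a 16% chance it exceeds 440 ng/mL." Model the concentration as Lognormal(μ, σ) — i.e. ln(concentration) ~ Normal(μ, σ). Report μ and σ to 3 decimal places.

μ ≈ 5.207, σ ≈ 0.884

If T ~ Lognormal(μ,σ) then ln T ~ Normal(μ,σ), so the p-quantile of ln T is μ + z_p·σ.
ln(73) = 4.29 and ln(440) = 6.087; z_{0.15} = -1.036, z_{0.84} = 0.9945.
σ = (6.087 − 4.29)/(0.9945 − (-1.036)) = 0.884.
μ = 4.29 − (-1.036)·0.884 = 5.207.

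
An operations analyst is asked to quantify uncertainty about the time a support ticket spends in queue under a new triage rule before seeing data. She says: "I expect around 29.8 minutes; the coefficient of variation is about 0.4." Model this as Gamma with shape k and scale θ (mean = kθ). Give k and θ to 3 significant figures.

k ≈ 6.25, θ ≈ 4.77

For Gamma(k, scale θ): mean = kθ, variance = kθ², so CV = 1/√k.
CV = 0.4, hence k = 1/CV² = 6.25.
Then θ = mean/k = 29.8/6.25 = 4.77.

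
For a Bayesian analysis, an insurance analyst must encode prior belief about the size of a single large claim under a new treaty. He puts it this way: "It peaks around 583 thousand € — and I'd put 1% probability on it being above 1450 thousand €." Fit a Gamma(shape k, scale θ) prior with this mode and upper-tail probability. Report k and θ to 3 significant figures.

Gamma(k,θ) with k>1 has mode (k−1)θ, so θ = 583/(k−1).
Need P(X < 1450) = 0.99 with θ tied to k this way. Start at k = 2, θ = 583: P(X<1450) ≈ 0.710.
Too low — raise k to concentrate. Iterating converges to k ≈ 6.66.
Then θ = 583/(6.66−1) ≈ 103.

k ≈ 6.66, θ ≈ 103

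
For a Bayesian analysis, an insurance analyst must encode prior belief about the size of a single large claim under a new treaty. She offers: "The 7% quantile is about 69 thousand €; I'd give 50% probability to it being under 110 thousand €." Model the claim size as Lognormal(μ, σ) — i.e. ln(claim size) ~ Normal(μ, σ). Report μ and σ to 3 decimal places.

If T ~ Lognormal(μ,σ) then ln T ~ Normal(μ,σ), so the p-quantile of ln T is μ + z_p·σ.
ln(69) = 4.234 and ln(110) = 4.7; z_{0.07} = -1.476, z_{0.5} = 0.
σ = (4.7 − 4.234)/(0 − (-1.476)) = 0.316.
μ = 4.234 − (-1.476)·0.316 = 4.700.

μ ≈ 4.700, σ ≈ 0.316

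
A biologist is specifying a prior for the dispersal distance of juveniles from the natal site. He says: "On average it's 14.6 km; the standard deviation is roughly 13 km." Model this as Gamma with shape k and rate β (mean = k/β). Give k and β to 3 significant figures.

k ≈ 1.26, β ≈ 0.0864

For Gamma(k, rate β): mean = k/β, variance = k/β², so CV = 1/√k.
CV = SD/mean = 13/14.6 = 0.8904, hence k = 1/CV² = 1.26.
Then β = k/mean = 1.26/14.6 = 0.0864.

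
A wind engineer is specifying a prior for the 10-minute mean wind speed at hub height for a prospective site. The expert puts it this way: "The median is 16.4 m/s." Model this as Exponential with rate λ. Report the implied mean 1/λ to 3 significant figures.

Exponential median = ln 2 / λ, so λ = ln 2 / 16.4 = 0.0423.
Mean = 1/λ = 23.7 m/s.

mean ≈ 23.7 m/s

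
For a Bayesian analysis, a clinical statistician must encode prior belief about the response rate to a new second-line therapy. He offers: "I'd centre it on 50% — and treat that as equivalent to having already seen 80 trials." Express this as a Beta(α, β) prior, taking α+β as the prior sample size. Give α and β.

α = 40, β = 40

Under the effective-sample-size interpretation, Beta(α, β) has prior mean α/(α+β) and prior sample size α+β.
So α+β = 80 and α/(α+β) = 0.5, giving α = 0.5·80 = 40 and β = 80 − 40 = 40.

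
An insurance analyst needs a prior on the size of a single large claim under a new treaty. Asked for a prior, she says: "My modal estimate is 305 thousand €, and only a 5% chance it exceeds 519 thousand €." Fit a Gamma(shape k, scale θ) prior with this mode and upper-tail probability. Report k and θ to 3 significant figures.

k ≈ 10.9, θ ≈ 30.9

Gamma(k,θ) with k>1 has mode (k−1)θ, so θ = 305/(k−1).
Need P(X < 519) = 0.95 with θ tied to k this way. Start at k = 2, θ = 305: P(X<519) ≈ 0.507.
Too low — raise k to concentrate. Iterating converges to k ≈ 10.9.
Then θ = 305/(10.9−1) ≈ 30.9.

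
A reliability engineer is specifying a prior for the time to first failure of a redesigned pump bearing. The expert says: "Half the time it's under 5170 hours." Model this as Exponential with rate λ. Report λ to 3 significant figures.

λ ≈ 0.000134

Exponential median = ln 2 / λ, so λ = ln 2 / 5170.0 = 0.000134.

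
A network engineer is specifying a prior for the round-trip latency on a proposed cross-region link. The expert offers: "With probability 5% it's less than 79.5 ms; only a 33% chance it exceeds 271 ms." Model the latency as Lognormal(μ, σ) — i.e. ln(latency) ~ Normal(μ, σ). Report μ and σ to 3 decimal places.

μ ≈ 5.343, σ ≈ 0.588

If T ~ Lognormal(μ,σ) then ln T ~ Normal(μ,σ), so the p-quantile of ln T is μ + z_p·σ.
ln(79.5) = 4.376 and ln(271) = 5.602; z_{0.05} = -1.645, z_{0.67} = 0.4399.
σ = (5.602 − 4.376)/(0.4399 − (-1.645)) = 0.588.
μ = 4.376 − (-1.645)·0.588 = 5.343.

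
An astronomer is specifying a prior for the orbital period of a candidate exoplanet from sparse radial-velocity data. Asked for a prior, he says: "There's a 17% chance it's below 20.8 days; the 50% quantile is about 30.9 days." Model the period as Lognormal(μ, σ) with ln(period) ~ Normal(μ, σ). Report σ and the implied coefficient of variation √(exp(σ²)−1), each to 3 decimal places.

σ ≈ 0.415, CV ≈ 0.433

If T ~ Lognormal(μ,σ) then ln T ~ Normal(μ,σ), so the p-quantile of ln T is μ + z_p·σ.
ln(20.8) = 3.035 and ln(30.9) = 3.431; z_{0.17} = -0.9542, z_{0.5} = 0.
σ = (3.431 − 3.035)/(0 − (-0.9542)) = 0.415.
μ = 3.035 − (-0.9542)·0.415 = 3.431.
CV = √(exp(σ²)−1) = √(exp(0.1721)−1) = 0.433.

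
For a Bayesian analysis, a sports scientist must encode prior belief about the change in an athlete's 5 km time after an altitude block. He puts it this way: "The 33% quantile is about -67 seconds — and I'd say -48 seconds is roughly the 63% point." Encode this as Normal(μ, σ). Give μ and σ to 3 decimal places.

The p-quantile of Normal(μ,σ) is μ + z_p·σ, with z_{0.33} = -0.4399 and z_{0.63} = 0.3319.
Eliminate σ: μ = (z₂·x₁ − z₁·x₂)/(z₂ − z₁) = (0.3319·-67 − (-0.4399)·-48)/0.7718 = -56.170.
Then σ = (x₂ − x₁)/(z₂ − z₁) = (-48 − -67)/0.7718 = 24.619.

μ = -56.170, σ = 24.619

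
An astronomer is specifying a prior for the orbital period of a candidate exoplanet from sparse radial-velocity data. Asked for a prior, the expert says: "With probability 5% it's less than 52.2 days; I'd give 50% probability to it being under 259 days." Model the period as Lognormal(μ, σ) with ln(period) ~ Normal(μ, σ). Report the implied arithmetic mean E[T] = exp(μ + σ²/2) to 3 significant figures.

E[T] ≈ 416 days

If T ~ Lognormal(μ,σ) then ln T ~ Normal(μ,σ), so the p-quantile of ln T is μ + z_p·σ.
ln(52.2) = 3.955 and ln(259) = 5.557; z_{0.05} = -1.645, z_{0.5} = 0.
σ = (5.557 − 3.955)/(0 − (-1.645)) = 0.974.
μ = 3.955 − (-1.645)·0.974 = 5.557.
E[T] = exp(μ + σ²/2) = exp(5.557 + 0.4741) = 416 days.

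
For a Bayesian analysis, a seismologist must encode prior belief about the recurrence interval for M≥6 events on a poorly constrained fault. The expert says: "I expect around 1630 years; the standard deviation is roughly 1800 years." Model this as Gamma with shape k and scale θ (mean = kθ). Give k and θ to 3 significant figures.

k ≈ 0.82, θ ≈ 1990

For Gamma(k, scale θ): mean = kθ, variance = kθ², so CV = 1/√k.
CV = SD/mean = 1800/1630 = 1.104, hence k = 1/CV² = 0.82.
Then θ = mean/k = 1630/0.82 = 1990.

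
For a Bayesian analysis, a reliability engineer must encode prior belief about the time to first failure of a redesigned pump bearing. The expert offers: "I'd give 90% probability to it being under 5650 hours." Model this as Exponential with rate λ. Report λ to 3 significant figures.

P(T < 5650.0) = 1 − e^(−λ·5650.0) = 0.9, so λ = −ln(1−0.9)/5650.0 = −ln(0.1)/5650.0 = 0.000408.

λ ≈ 0.000408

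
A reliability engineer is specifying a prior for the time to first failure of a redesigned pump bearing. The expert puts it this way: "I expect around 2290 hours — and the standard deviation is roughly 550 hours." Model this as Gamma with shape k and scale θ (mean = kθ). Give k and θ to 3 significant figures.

k ≈ 17.3, θ ≈ 132

For Gamma(k, scale θ): mean = kθ, variance = kθ², so CV = 1/√k.
CV = SD/mean = 550/2290 = 0.2402, hence k = 1/CV² = 17.3.
Then θ = mean/k = 2290/17.3 = 132.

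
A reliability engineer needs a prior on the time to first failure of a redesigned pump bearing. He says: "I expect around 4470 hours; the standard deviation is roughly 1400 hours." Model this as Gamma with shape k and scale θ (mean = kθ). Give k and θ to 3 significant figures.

k ≈ 10.2, θ ≈ 438

For Gamma(k, scale θ): mean = kθ, variance = kθ², so CV = 1/√k.
CV = SD/mean = 1400/4470 = 0.3132, hence k = 1/CV² = 10.2.
Then θ = mean/k = 4470/10.2 = 438.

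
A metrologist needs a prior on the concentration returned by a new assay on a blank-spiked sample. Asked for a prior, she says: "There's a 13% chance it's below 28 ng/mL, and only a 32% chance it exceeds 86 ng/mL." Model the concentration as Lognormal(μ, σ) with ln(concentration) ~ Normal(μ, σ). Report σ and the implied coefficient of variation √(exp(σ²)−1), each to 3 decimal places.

σ ≈ 0.704, CV ≈ 0.801

If T ~ Lognormal(μ,σ) then ln T ~ Normal(μ,σ), so the p-quantile of ln T is μ + z_p·σ.
ln(28) = 3.332 and ln(86) = 4.454; z_{0.13} = -1.126, z_{0.68} = 0.4677.
σ = (4.454 − 3.332)/(0.4677 − (-1.126)) = 0.704.
μ = 3.332 − (-1.126)·0.704 = 4.125.
CV = √(exp(σ²)−1) = √(exp(0.4955)−1) = 0.801.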